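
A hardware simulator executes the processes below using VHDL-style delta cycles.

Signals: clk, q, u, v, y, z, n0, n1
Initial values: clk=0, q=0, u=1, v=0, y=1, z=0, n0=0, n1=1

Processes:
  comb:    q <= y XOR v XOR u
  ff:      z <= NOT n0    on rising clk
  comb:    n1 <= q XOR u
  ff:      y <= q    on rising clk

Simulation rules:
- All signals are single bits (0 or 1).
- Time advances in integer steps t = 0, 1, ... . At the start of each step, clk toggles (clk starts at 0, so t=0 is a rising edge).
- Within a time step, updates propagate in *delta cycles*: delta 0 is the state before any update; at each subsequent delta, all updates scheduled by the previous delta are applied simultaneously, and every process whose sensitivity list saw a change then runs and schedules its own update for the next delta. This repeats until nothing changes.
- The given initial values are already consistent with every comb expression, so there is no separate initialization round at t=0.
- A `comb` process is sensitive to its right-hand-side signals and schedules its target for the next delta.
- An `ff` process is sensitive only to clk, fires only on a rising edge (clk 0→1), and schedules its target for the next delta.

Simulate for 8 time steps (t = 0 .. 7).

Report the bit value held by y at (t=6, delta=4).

1

t0.Δ0 y=1 q=0 n0=0 u=1 v=0 z=0 clk=0 n1=1
t0.Δ1 y=1 q=0 n0=0 u=1 v=0 z=0 clk=1 n1=1
t0.Δ2 y=0 q=0 n0=0 u=1 v=0 z=1 clk=1 n1=1
t0.Δ3 y=0 q=1 n0=0 u=1 v=0 z=1 clk=1 n1=1
t0.Δ4 y=0 q=1 n0=0 u=1 v=0 z=1 clk=1 n1=0
t1.Δ0 y=0 q=1 n0=0 u=1 v=0 z=1 clk=1 n1=0
t1.Δ1 y=0 q=1 n0=0 u=1 v=0 z=1 clk=0 n1=0
t2.Δ0 y=0 q=1 n0=0 u=1 v=0 z=1 clk=0 n1=0
t2.Δ1 y=0 q=1 n0=0 u=1 v=0 z=1 clk=1 n1=0
t2.Δ2 y=1 q=1 n0=0 u=1 v=0 z=1 clk=1 n1=0
t2.Δ3 y=1 q=0 n0=0 u=1 v=0 z=1 clk=1 n1=0
t2.Δ4 y=1 q=0 n0=0 u=1 v=0 z=1 clk=1 n1=1
t3.Δ0 y=1 q=0 n0=0 u=1 v=0 z=1 clk=1 n1=1
t3.Δ1 y=1 q=0 n0=0 u=1 v=0 z=1 clk=0 n1=1
t4.Δ0 y=1 q=0 n0=0 u=1 v=0 z=1 clk=0 n1=1
t4.Δ1 y=1 q=0 n0=0 u=1 v=0 z=1 clk=1 n1=1
t4.Δ2 y=0 q=0 n0=0 u=1 v=0 z=1 clk=1 n1=1
t4.Δ3 y=0 q=1 n0=0 u=1 v=0 z=1 clk=1 n1=1
t4.Δ4 y=0 q=1 n0=0 u=1 v=0 z=1 clk=1 n1=0
t5.Δ0 y=0 q=1 n0=0 u=1 v=0 z=1 clk=1 n1=0
t5.Δ1 y=0 q=1 n0=0 u=1 v=0 z=1 clk=0 n1=0
t6.Δ0 y=0 q=1 n0=0 u=1 v=0 z=1 clk=0 n1=0
t6.Δ1 y=0 q=1 n0=0 u=1 v=0 z=1 clk=1 n1=0
t6.Δ2 y=1 q=1 n0=0 u=1 v=0 z=1 clk=1 n1=0
t6.Δ3 y=1 q=0 n0=0 u=1 v=0 z=1 clk=1 n1=0
t6.Δ4 y=1 q=0 n0=0 u=1 v=0 z=1 clk=1 n1=1
t7.Δ0 y=1 q=0 n0=0 u=1 v=0 z=1 clk=1 n1=1
t7.Δ1 y=1 q=0 n0=0 u=1 v=0 z=1 clk=0 n1=1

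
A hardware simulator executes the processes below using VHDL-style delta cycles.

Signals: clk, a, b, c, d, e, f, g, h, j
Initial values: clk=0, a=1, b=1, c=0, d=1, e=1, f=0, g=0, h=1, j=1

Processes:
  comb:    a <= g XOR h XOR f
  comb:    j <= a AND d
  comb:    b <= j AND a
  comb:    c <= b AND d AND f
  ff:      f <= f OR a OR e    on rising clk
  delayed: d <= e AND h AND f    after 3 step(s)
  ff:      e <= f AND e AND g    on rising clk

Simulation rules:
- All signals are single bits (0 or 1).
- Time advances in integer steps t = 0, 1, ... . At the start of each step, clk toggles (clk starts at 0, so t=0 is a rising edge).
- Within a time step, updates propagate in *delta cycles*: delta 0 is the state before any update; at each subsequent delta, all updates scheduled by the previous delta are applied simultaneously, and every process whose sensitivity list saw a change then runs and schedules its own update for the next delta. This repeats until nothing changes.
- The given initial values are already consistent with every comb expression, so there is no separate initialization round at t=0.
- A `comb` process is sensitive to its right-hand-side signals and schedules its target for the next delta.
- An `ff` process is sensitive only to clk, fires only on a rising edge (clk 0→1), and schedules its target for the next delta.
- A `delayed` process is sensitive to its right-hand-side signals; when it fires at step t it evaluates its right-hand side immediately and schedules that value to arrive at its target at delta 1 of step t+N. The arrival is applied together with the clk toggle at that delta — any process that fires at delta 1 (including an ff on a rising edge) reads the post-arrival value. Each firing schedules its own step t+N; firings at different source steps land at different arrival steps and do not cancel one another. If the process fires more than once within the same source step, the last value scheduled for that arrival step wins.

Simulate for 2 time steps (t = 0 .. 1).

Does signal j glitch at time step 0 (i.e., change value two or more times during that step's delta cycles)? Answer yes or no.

t0.Δ0 g=0 e=1 h=1 f=0 b=1 j=1 d=1 c=0 clk=0 a=1
t0.Δ1 g=0 e=1 h=1 f=0 b=1 j=1 d=1 c=0 clk=1 a=1
t0.Δ2 g=0 e=0 h=1 f=1 b=1 j=1 d=1 c=0 clk=1 a=1
t0.Δ3 g=0 e=0 h=1 f=1 b=1 j=1 d=1 c=1 clk=1 a=0
t0.Δ4 g=0 e=0 h=1 f=1 b=0 j=0 d=1 c=1 clk=1 a=0
t0.Δ5 g=0 e=0 h=1 f=1 b=0 j=0 d=1 c=0 clk=1 a=0
t1.Δ0 g=0 e=0 h=1 f=1 b=0 j=0 d=1 c=0 clk=1 a=0
t1.Δ1 g=0 e=0 h=1 f=1 b=0 j=0 d=1 c=0 clk=0 a=0

no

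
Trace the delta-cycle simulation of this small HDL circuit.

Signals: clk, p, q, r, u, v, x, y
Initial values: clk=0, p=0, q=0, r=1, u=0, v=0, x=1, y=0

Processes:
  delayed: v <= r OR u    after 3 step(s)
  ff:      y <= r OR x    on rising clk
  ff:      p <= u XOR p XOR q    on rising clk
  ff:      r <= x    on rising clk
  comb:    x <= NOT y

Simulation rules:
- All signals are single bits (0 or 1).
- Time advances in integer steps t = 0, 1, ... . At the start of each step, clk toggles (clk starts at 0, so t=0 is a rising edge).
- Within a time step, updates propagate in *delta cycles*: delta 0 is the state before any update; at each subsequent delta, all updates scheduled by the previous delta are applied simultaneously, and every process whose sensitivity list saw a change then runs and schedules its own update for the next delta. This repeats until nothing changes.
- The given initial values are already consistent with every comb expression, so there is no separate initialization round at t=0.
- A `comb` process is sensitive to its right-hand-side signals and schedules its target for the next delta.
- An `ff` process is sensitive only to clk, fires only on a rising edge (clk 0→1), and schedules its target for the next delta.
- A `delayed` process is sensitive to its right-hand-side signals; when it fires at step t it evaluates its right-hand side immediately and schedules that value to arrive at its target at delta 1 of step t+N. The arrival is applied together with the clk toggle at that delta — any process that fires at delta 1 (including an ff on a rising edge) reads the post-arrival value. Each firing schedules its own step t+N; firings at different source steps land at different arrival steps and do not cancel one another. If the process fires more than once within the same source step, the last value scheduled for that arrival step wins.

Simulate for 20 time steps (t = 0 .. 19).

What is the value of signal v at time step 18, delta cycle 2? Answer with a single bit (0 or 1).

0

t=0 Δ0: clk=0 u=0 x=1 r=1 q=0 y=0 p=0 v=0
  Δ1: clk:0→1
  Δ2: y:0→1
  Δ3: x:1→0
  (3Δ to stable)
t=1 Δ0: clk=1 u=0 x=0 r=1 q=0 y=1 p=0 v=0
  Δ1: clk:1→0
  (1Δ to stable)
t=2 Δ0: clk=0 u=0 x=0 r=1 q=0 y=1 p=0 v=0
  Δ1: clk:0→1
  Δ2: r:1→0
  (2Δ to stable)
t=3 Δ0: clk=1 u=0 x=0 r=0 q=0 y=1 p=0 v=0
  Δ1: clk:1→0
  (1Δ to stable)
t=4 Δ0: clk=0 u=0 x=0 r=0 q=0 y=1 p=0 v=0
  Δ1: clk:0→1
  Δ2: y:1→0
  Δ3: x:0→1
  (3Δ to stable)
t=5 Δ0: clk=1 u=0 x=1 r=0 q=0 y=0 p=0 v=0
  Δ1: clk:1→0
  (1Δ to stable)
t=6 Δ0: clk=0 u=0 x=1 r=0 q=0 y=0 p=0 v=0
  Δ1: clk:0→1
  Δ2: r:0→1, y:0→1
  Δ3: x:1→0
  (3Δ to stable)
t=7 Δ0: clk=1 u=0 x=0 r=1 q=0 y=1 p=0 v=0
  Δ1: clk:1→0
  (1Δ to stable)
t=8 Δ0: clk=0 u=0 x=0 r=1 q=0 y=1 p=0 v=0
  Δ1: clk:0→1
  Δ2: r:1→0
  (2Δ to stable)
t=9 Δ0: clk=1 u=0 x=0 r=0 q=0 y=1 p=0 v=0
  Δ1: clk:1→0, v:0→1
  (1Δ to stable)
t=10 Δ0: clk=0 u=0 x=0 r=0 q=0 y=1 p=0 v=1
  Δ1: clk:0→1
  Δ2: y:1→0
  Δ3: x:0→1
  (3Δ to stable)
t=11 Δ0: clk=1 u=0 x=1 r=0 q=0 y=0 p=0 v=1
  Δ1: clk:1→0, v:1→0
  (1Δ to stable)
t=12 Δ0: clk=0 u=0 x=1 r=0 q=0 y=0 p=0 v=0
  Δ1: clk:0→1
  Δ2: r:0→1, y:0→1
  Δ3: x:1→0
  (3Δ to stable)
t=13 Δ0: clk=1 u=0 x=0 r=1 q=0 y=1 p=0 v=0
  Δ1: clk:1→0
  (1Δ to stable)
t=14 Δ0: clk=0 u=0 x=0 r=1 q=0 y=1 p=0 v=0
  Δ1: clk:0→1
  Δ2: r:1→0
  (2Δ to stable)
t=15 Δ0: clk=1 u=0 x=0 r=0 q=0 y=1 p=0 v=0
  Δ1: clk:1→0, v:0→1
  (1Δ to stable)
t=16 Δ0: clk=0 u=0 x=0 r=0 q=0 y=1 p=0 v=1
  Δ1: clk:0→1
  Δ2: y:1→0
  Δ3: x:0→1
  (3Δ to stable)
t=17 Δ0: clk=1 u=0 x=1 r=0 q=0 y=0 p=0 v=1
  Δ1: clk:1→0, v:1→0
  (1Δ to stable)
t=18 Δ0: clk=0 u=0 x=1 r=0 q=0 y=0 p=0 v=0
  Δ1: clk:0→1
  Δ2: r:0→1, y:0→1
  Δ3: x:1→0
  (3Δ to stable)
t=19 Δ0: clk=1 u=0 x=0 r=1 q=0 y=1 p=0 v=0
  Δ1: clk:1→0
  (1Δ to stable)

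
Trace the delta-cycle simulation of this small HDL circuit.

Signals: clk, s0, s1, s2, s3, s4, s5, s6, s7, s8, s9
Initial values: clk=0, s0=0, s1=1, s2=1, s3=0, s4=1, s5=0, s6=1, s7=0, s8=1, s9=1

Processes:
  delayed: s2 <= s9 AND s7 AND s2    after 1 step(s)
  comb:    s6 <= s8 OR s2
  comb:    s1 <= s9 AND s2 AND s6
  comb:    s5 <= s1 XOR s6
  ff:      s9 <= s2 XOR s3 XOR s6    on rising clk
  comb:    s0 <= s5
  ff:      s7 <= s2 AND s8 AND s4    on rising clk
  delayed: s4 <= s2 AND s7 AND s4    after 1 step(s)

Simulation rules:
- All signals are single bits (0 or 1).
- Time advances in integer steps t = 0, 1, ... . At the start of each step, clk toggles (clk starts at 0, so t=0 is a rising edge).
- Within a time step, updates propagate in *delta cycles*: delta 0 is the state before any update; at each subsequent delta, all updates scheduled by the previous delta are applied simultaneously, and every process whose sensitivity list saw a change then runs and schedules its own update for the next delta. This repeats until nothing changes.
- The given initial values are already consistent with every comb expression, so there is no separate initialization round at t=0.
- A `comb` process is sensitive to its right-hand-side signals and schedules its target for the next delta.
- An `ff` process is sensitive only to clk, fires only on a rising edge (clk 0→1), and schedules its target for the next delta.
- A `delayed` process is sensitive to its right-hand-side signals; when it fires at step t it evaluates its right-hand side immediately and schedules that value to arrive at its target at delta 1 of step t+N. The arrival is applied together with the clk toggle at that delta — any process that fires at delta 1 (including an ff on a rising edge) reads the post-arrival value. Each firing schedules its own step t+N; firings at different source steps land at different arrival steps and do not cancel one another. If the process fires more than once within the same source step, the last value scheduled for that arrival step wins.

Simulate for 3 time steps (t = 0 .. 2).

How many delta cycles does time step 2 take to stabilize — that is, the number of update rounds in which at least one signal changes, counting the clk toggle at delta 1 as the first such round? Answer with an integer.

[bits: s8,clk,s5,s2,s3,s4,s6,s9,s1,s7,s0]
t=0: Δ0=10010111100 Δ1=11010111100 Δ2=11010110110 Δ3=11010110010 Δ4=11110110010 Δ5=11110110011 | 5Δ
t=1: Δ0=11110110011 Δ1=10100110011 | 1Δ
t=2: Δ0=10100110011 Δ1=11100010011 Δ2=11100011001 | 2Δ

2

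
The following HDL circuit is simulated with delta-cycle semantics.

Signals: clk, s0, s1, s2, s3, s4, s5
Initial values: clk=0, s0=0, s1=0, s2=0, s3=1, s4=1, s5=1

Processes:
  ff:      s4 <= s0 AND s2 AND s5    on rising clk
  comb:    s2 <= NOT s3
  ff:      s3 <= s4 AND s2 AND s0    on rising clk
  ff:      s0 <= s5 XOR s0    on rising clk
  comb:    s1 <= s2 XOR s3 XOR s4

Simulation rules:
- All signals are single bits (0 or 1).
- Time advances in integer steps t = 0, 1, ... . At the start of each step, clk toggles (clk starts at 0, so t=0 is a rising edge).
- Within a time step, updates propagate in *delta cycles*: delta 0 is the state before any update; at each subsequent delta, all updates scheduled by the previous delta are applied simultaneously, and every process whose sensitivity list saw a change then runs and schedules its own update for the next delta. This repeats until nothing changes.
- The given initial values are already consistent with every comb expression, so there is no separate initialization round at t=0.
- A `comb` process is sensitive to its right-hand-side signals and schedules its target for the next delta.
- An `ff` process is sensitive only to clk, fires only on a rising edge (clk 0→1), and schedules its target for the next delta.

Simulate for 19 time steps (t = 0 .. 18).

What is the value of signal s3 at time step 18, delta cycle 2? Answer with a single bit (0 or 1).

t0.Δ0 s2=0 s5=1 s3=1 clk=0 s1=0 s0=0 s4=1
t0.Δ1 s2=0 s5=1 s3=1 clk=1 s1=0 s0=0 s4=1
t0.Δ2 s2=0 s5=1 s3=0 clk=1 s1=0 s0=1 s4=0
t0.Δ3 s2=1 s5=1 s3=0 clk=1 s1=0 s0=1 s4=0
t0.Δ4 s2=1 s5=1 s3=0 clk=1 s1=1 s0=1 s4=0
t1.Δ0 s2=1 s5=1 s3=0 clk=1 s1=1 s0=1 s4=0
t1.Δ1 s2=1 s5=1 s3=0 clk=0 s1=1 s0=1 s4=0
t2.Δ0 s2=1 s5=1 s3=0 clk=0 s1=1 s0=1 s4=0
t2.Δ1 s2=1 s5=1 s3=0 clk=1 s1=1 s0=1 s4=0
t2.Δ2 s2=1 s5=1 s3=0 clk=1 s1=1 s0=0 s4=1
t2.Δ3 s2=1 s5=1 s3=0 clk=1 s1=0 s0=0 s4=1
t3.Δ0 s2=1 s5=1 s3=0 clk=1 s1=0 s0=0 s4=1
t3.Δ1 s2=1 s5=1 s3=0 clk=0 s1=0 s0=0 s4=1
t4.Δ0 s2=1 s5=1 s3=0 clk=0 s1=0 s0=0 s4=1
t4.Δ1 s2=1 s5=1 s3=0 clk=1 s1=0 s0=0 s4=1
t4.Δ2 s2=1 s5=1 s3=0 clk=1 s1=0 s0=1 s4=0
t4.Δ3 s2=1 s5=1 s3=0 clk=1 s1=1 s0=1 s4=0
t5.Δ0 s2=1 s5=1 s3=0 clk=1 s1=1 s0=1 s4=0
t5.Δ1 s2=1 s5=1 s3=0 clk=0 s1=1 s0=1 s4=0
t6.Δ0 s2=1 s5=1 s3=0 clk=0 s1=1 s0=1 s4=0
t6.Δ1 s2=1 s5=1 s3=0 clk=1 s1=1 s0=1 s4=0
t6.Δ2 s2=1 s5=1 s3=0 clk=1 s1=1 s0=0 s4=1
t6.Δ3 s2=1 s5=1 s3=0 clk=1 s1=0 s0=0 s4=1
t7.Δ0 s2=1 s5=1 s3=0 clk=1 s1=0 s0=0 s4=1
t7.Δ1 s2=1 s5=1 s3=0 clk=0 s1=0 s0=0 s4=1
t8.Δ0 s2=1 s5=1 s3=0 clk=0 s1=0 s0=0 s4=1
t8.Δ1 s2=1 s5=1 s3=0 clk=1 s1=0 s0=0 s4=1
t8.Δ2 s2=1 s5=1 s3=0 clk=1 s1=0 s0=1 s4=0
t8.Δ3 s2=1 s5=1 s3=0 clk=1 s1=1 s0=1 s4=0
t9.Δ0 s2=1 s5=1 s3=0 clk=1 s1=1 s0=1 s4=0
t9.Δ1 s2=1 s5=1 s3=0 clk=0 s1=1 s0=1 s4=0
t10.Δ0 s2=1 s5=1 s3=0 clk=0 s1=1 s0=1 s4=0
t10.Δ1 s2=1 s5=1 s3=0 clk=1 s1=1 s0=1 s4=0
t10.Δ2 s2=1 s5=1 s3=0 clk=1 s1=1 s0=0 s4=1
t10.Δ3 s2=1 s5=1 s3=0 clk=1 s1=0 s0=0 s4=1
t11.Δ0 s2=1 s5=1 s3=0 clk=1 s1=0 s0=0 s4=1
t11.Δ1 s2=1 s5=1 s3=0 clk=0 s1=0 s0=0 s4=1
t12.Δ0 s2=1 s5=1 s3=0 clk=0 s1=0 s0=0 s4=1
t12.Δ1 s2=1 s5=1 s3=0 clk=1 s1=0 s0=0 s4=1
t12.Δ2 s2=1 s5=1 s3=0 clk=1 s1=0 s0=1 s4=0
t12.Δ3 s2=1 s5=1 s3=0 clk=1 s1=1 s0=1 s4=0
t13.Δ0 s2=1 s5=1 s3=0 clk=1 s1=1 s0=1 s4=0
t13.Δ1 s2=1 s5=1 s3=0 clk=0 s1=1 s0=1 s4=0
t14.Δ0 s2=1 s5=1 s3=0 clk=0 s1=1 s0=1 s4=0
t14.Δ1 s2=1 s5=1 s3=0 clk=1 s1=1 s0=1 s4=0
t14.Δ2 s2=1 s5=1 s3=0 clk=1 s1=1 s0=0 s4=1
t14.Δ3 s2=1 s5=1 s3=0 clk=1 s1=0 s0=0 s4=1
t15.Δ0 s2=1 s5=1 s3=0 clk=1 s1=0 s0=0 s4=1
t15.Δ1 s2=1 s5=1 s3=0 clk=0 s1=0 s0=0 s4=1
t16.Δ0 s2=1 s5=1 s3=0 clk=0 s1=0 s0=0 s4=1
t16.Δ1 s2=1 s5=1 s3=0 clk=1 s1=0 s0=0 s4=1
t16.Δ2 s2=1 s5=1 s3=0 clk=1 s1=0 s0=1 s4=0
t16.Δ3 s2=1 s5=1 s3=0 clk=1 s1=1 s0=1 s4=0
t17.Δ0 s2=1 s5=1 s3=0 clk=1 s1=1 s0=1 s4=0
t17.Δ1 s2=1 s5=1 s3=0 clk=0 s1=1 s0=1 s4=0
t18.Δ0 s2=1 s5=1 s3=0 clk=0 s1=1 s0=1 s4=0
t18.Δ1 s2=1 s5=1 s3=0 clk=1 s1=1 s0=1 s4=0
t18.Δ2 s2=1 s5=1 s3=0 clk=1 s1=1 s0=0 s4=1
t18.Δ3 s2=1 s5=1 s3=0 clk=1 s1=0 s0=0 s4=1

0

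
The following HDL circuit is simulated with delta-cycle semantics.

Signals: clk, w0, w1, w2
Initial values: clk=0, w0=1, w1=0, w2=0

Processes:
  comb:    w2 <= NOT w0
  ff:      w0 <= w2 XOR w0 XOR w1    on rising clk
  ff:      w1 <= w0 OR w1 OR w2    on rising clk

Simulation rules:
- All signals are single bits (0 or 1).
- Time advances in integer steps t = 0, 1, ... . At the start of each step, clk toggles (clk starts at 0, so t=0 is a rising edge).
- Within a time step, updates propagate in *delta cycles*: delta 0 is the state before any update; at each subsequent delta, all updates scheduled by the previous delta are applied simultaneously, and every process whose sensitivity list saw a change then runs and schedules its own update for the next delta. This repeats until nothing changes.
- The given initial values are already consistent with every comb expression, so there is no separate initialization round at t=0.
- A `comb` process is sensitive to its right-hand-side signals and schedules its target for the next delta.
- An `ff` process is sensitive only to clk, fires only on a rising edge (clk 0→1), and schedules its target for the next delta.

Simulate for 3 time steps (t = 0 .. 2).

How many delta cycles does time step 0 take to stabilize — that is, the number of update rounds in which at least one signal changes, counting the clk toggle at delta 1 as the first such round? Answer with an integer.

t0.Δ0 clk=0 w1=0 w0=1 w2=0
t0.Δ1 clk=1 w1=0 w0=1 w2=0
t0.Δ2 clk=1 w1=1 w0=1 w2=0
t1.Δ0 clk=1 w1=1 w0=1 w2=0
t1.Δ1 clk=0 w1=1 w0=1 w2=0
t2.Δ0 clk=0 w1=1 w0=1 w2=0
t2.Δ1 clk=1 w1=1 w0=1 w2=0
t2.Δ2 clk=1 w1=1 w0=0 w2=0
t2.Δ3 clk=1 w1=1 w0=0 w2=1

2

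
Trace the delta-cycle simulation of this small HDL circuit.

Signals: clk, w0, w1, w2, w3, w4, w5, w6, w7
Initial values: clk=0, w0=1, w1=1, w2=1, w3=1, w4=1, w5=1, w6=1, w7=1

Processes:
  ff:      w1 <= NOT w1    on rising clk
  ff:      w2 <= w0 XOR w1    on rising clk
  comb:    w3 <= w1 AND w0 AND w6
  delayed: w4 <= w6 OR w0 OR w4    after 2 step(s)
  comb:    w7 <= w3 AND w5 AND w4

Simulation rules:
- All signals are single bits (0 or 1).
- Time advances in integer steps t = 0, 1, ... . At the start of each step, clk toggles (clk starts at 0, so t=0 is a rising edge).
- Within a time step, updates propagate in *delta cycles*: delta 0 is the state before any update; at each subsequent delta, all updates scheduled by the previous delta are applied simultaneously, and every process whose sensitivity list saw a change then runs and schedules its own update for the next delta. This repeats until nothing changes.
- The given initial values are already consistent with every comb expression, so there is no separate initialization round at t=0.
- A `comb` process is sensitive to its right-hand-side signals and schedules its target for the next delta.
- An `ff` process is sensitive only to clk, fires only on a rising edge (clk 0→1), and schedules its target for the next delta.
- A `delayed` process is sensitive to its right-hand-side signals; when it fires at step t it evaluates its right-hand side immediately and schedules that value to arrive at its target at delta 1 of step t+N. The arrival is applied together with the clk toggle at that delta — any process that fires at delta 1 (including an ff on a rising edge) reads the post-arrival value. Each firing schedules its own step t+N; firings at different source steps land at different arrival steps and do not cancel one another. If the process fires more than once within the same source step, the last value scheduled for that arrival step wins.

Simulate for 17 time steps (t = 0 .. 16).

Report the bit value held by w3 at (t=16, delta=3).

t=0 Δ0: clk=0 w4=1 w7=1 w2=1 w0=1 w1=1 w3=1 w5=1 w6=1
  Δ1: clk:0→1
  Δ2: w2:1→0, w1:1→0
  Δ3: w3:1→0
  Δ4: w7:1→0
  (4Δ to stable)
t=1 Δ0: clk=1 w4=1 w7=0 w2=0 w0=1 w1=0 w3=0 w5=1 w6=1
  Δ1: clk:1→0
  (1Δ to stable)
t=2 Δ0: clk=0 w4=1 w7=0 w2=0 w0=1 w1=0 w3=0 w5=1 w6=1
  Δ1: clk:0→1
  Δ2: w2:0→1, w1:0→1
  Δ3: w3:0→1
  Δ4: w7:0→1
  (4Δ to stable)
t=3 Δ0: clk=1 w4=1 w7=1 w2=1 w0=1 w1=1 w3=1 w5=1 w6=1
  Δ1: clk:1→0
  (1Δ to stable)
t=4 Δ0: clk=0 w4=1 w7=1 w2=1 w0=1 w1=1 w3=1 w5=1 w6=1
  Δ1: clk:0→1
  Δ2: w2:1→0, w1:1→0
  Δ3: w3:1→0
  Δ4: w7:1→0
  (4Δ to stable)
t=5 Δ0: clk=1 w4=1 w7=0 w2=0 w0=1 w1=0 w3=0 w5=1 w6=1
  Δ1: clk:1→0
  (1Δ to stable)
t=6 Δ0: clk=0 w4=1 w7=0 w2=0 w0=1 w1=0 w3=0 w5=1 w6=1
  Δ1: clk:0→1
  Δ2: w2:0→1, w1:0→1
  Δ3: w3:0→1
  Δ4: w7:0→1
  (4Δ to stable)
t=7 Δ0: clk=1 w4=1 w7=1 w2=1 w0=1 w1=1 w3=1 w5=1 w6=1
  Δ1: clk:1→0
  (1Δ to stable)
t=8 Δ0: clk=0 w4=1 w7=1 w2=1 w0=1 w1=1 w3=1 w5=1 w6=1
  Δ1: clk:0→1
  Δ2: w2:1→0, w1:1→0
  Δ3: w3:1→0
  Δ4: w7:1→0
  (4Δ to stable)
t=9 Δ0: clk=1 w4=1 w7=0 w2=0 w0=1 w1=0 w3=0 w5=1 w6=1
  Δ1: clk:1→0
  (1Δ to stable)
t=10 Δ0: clk=0 w4=1 w7=0 w2=0 w0=1 w1=0 w3=0 w5=1 w6=1
  Δ1: clk:0→1
  Δ2: w2:0→1, w1:0→1
  Δ3: w3:0→1
  Δ4: w7:0→1
  (4Δ to stable)
t=11 Δ0: clk=1 w4=1 w7=1 w2=1 w0=1 w1=1 w3=1 w5=1 w6=1
  Δ1: clk:1→0
  (1Δ to stable)
t=12 Δ0: clk=0 w4=1 w7=1 w2=1 w0=1 w1=1 w3=1 w5=1 w6=1
  Δ1: clk:0→1
  Δ2: w2:1→0, w1:1→0
  Δ3: w3:1→0
  Δ4: w7:1→0
  (4Δ to stable)
t=13 Δ0: clk=1 w4=1 w7=0 w2=0 w0=1 w1=0 w3=0 w5=1 w6=1
  Δ1: clk:1→0
  (1Δ to stable)
t=14 Δ0: clk=0 w4=1 w7=0 w2=0 w0=1 w1=0 w3=0 w5=1 w6=1
  Δ1: clk:0→1
  Δ2: w2:0→1, w1:0→1
  Δ3: w3:0→1
  Δ4: w7:0→1
  (4Δ to stable)
t=15 Δ0: clk=1 w4=1 w7=1 w2=1 w0=1 w1=1 w3=1 w5=1 w6=1
  Δ1: clk:1→0
  (1Δ to stable)
t=16 Δ0: clk=0 w4=1 w7=1 w2=1 w0=1 w1=1 w3=1 w5=1 w6=1
  Δ1: clk:0→1
  Δ2: w2:1→0, w1:1→0
  Δ3: w3:1→0
  Δ4: w7:1→0
  (4Δ to stable)

0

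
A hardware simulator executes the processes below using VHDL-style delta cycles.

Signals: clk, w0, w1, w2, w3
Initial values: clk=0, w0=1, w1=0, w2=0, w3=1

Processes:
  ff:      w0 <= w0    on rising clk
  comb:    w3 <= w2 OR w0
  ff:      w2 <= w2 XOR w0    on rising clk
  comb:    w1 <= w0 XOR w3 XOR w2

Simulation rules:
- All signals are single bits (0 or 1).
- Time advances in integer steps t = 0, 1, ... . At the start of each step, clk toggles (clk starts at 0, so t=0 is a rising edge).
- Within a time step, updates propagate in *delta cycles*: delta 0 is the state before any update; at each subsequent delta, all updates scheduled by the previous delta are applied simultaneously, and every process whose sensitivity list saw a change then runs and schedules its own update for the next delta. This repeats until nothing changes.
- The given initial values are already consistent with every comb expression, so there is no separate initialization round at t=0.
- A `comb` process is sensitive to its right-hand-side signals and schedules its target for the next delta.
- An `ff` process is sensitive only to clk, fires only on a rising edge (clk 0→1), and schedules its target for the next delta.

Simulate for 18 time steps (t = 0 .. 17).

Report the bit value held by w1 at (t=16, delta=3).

1

t0.Δ0 clk=0 w2=0 w0=1 w3=1 w1=0
t0.Δ1 clk=1 w2=0 w0=1 w3=1 w1=0
t0.Δ2 clk=1 w2=1 w0=1 w3=1 w1=0
t0.Δ3 clk=1 w2=1 w0=1 w3=1 w1=1
t1.Δ0 clk=1 w2=1 w0=1 w3=1 w1=1
t1.Δ1 clk=0 w2=1 w0=1 w3=1 w1=1
t2.Δ0 clk=0 w2=1 w0=1 w3=1 w1=1
t2.Δ1 clk=1 w2=1 w0=1 w3=1 w1=1
t2.Δ2 clk=1 w2=0 w0=1 w3=1 w1=1
t2.Δ3 clk=1 w2=0 w0=1 w3=1 w1=0
t3.Δ0 clk=1 w2=0 w0=1 w3=1 w1=0
t3.Δ1 clk=0 w2=0 w0=1 w3=1 w1=0
t4.Δ0 clk=0 w2=0 w0=1 w3=1 w1=0
t4.Δ1 clk=1 w2=0 w0=1 w3=1 w1=0
t4.Δ2 clk=1 w2=1 w0=1 w3=1 w1=0
t4.Δ3 clk=1 w2=1 w0=1 w3=1 w1=1
t5.Δ0 clk=1 w2=1 w0=1 w3=1 w1=1
t5.Δ1 clk=0 w2=1 w0=1 w3=1 w1=1
t6.Δ0 clk=0 w2=1 w0=1 w3=1 w1=1
t6.Δ1 clk=1 w2=1 w0=1 w3=1 w1=1
t6.Δ2 clk=1 w2=0 w0=1 w3=1 w1=1
t6.Δ3 clk=1 w2=0 w0=1 w3=1 w1=0
t7.Δ0 clk=1 w2=0 w0=1 w3=1 w1=0
t7.Δ1 clk=0 w2=0 w0=1 w3=1 w1=0
t8.Δ0 clk=0 w2=0 w0=1 w3=1 w1=0
t8.Δ1 clk=1 w2=0 w0=1 w3=1 w1=0
t8.Δ2 clk=1 w2=1 w0=1 w3=1 w1=0
t8.Δ3 clk=1 w2=1 w0=1 w3=1 w1=1
t9.Δ0 clk=1 w2=1 w0=1 w3=1 w1=1
t9.Δ1 clk=0 w2=1 w0=1 w3=1 w1=1
t10.Δ0 clk=0 w2=1 w0=1 w3=1 w1=1
t10.Δ1 clk=1 w2=1 w0=1 w3=1 w1=1
t10.Δ2 clk=1 w2=0 w0=1 w3=1 w1=1
t10.Δ3 clk=1 w2=0 w0=1 w3=1 w1=0
t11.Δ0 clk=1 w2=0 w0=1 w3=1 w1=0
t11.Δ1 clk=0 w2=0 w0=1 w3=1 w1=0
t12.Δ0 clk=0 w2=0 w0=1 w3=1 w1=0
t12.Δ1 clk=1 w2=0 w0=1 w3=1 w1=0
t12.Δ2 clk=1 w2=1 w0=1 w3=1 w1=0
t12.Δ3 clk=1 w2=1 w0=1 w3=1 w1=1
t13.Δ0 clk=1 w2=1 w0=1 w3=1 w1=1
t13.Δ1 clk=0 w2=1 w0=1 w3=1 w1=1
t14.Δ0 clk=0 w2=1 w0=1 w3=1 w1=1
t14.Δ1 clk=1 w2=1 w0=1 w3=1 w1=1
t14.Δ2 clk=1 w2=0 w0=1 w3=1 w1=1
t14.Δ3 clk=1 w2=0 w0=1 w3=1 w1=0
t15.Δ0 clk=1 w2=0 w0=1 w3=1 w1=0
t15.Δ1 clk=0 w2=0 w0=1 w3=1 w1=0
t16.Δ0 clk=0 w2=0 w0=1 w3=1 w1=0
t16.Δ1 clk=1 w2=0 w0=1 w3=1 w1=0
t16.Δ2 clk=1 w2=1 w0=1 w3=1 w1=0
t16.Δ3 clk=1 w2=1 w0=1 w3=1 w1=1
t17.Δ0 clk=1 w2=1 w0=1 w3=1 w1=1
t17.Δ1 clk=0 w2=1 w0=1 w3=1 w1=1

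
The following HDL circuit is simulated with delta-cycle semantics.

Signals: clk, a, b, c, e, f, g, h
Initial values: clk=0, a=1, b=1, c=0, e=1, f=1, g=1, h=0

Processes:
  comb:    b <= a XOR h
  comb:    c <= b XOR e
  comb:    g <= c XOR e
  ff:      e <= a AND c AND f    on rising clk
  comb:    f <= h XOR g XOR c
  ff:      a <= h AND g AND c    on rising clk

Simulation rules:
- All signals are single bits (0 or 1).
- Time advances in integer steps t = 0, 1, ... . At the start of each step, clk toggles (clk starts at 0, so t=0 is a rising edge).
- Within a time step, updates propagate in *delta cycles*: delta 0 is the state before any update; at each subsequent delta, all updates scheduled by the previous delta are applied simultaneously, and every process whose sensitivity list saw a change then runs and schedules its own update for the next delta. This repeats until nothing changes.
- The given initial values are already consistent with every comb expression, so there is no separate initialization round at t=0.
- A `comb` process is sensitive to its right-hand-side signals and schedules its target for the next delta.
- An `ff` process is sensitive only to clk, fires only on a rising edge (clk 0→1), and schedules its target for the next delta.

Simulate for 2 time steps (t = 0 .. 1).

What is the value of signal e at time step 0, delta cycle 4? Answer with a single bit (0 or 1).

0

t0.Δ0 a=1 e=1 b=1 h=0 f=1 clk=0 g=1 c=0
t0.Δ1 a=1 e=1 b=1 h=0 f=1 clk=1 g=1 c=0
t0.Δ2 a=0 e=0 b=1 h=0 f=1 clk=1 g=1 c=0
t0.Δ3 a=0 e=0 b=0 h=0 f=1 clk=1 g=0 c=1
t0.Δ4 a=0 e=0 b=0 h=0 f=1 clk=1 g=1 c=0
t0.Δ5 a=0 e=0 b=0 h=0 f=1 clk=1 g=0 c=0
t0.Δ6 a=0 e=0 b=0 h=0 f=0 clk=1 g=0 c=0
t1.Δ0 a=0 e=0 b=0 h=0 f=0 clk=1 g=0 c=0
t1.Δ1 a=0 e=0 b=0 h=0 f=0 clk=0 g=0 c=0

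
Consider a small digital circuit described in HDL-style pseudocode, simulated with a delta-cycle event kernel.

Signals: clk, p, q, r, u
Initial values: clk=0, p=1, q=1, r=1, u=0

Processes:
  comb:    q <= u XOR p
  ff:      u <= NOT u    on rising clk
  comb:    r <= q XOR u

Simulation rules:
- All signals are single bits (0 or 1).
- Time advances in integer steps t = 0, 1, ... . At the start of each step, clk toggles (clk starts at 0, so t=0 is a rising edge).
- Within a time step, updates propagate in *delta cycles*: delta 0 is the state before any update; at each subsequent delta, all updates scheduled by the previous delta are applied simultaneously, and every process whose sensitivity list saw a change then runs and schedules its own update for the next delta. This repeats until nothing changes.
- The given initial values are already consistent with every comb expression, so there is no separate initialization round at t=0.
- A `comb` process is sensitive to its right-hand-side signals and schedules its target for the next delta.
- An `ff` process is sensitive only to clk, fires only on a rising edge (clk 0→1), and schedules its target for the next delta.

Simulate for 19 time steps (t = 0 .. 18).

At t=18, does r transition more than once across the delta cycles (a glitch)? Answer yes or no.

yes

[bits: r,q,u,p,clk]
t=0: Δ0=11010 Δ1=11011 Δ2=11111 Δ3=00111 Δ4=10111 | 4Δ
t=1: Δ0=10111 Δ1=10110 | 1Δ
t=2: Δ0=10110 Δ1=10111 Δ2=10011 Δ3=01011 Δ4=11011 | 4Δ
t=3: Δ0=11011 Δ1=11010 | 1Δ
t=4: Δ0=11010 Δ1=11011 Δ2=11111 Δ3=00111 Δ4=10111 | 4Δ
t=5: Δ0=10111 Δ1=10110 | 1Δ
t=6: Δ0=10110 Δ1=10111 Δ2=10011 Δ3=01011 Δ4=11011 | 4Δ
t=7: Δ0=11011 Δ1=11010 | 1Δ
t=8: Δ0=11010 Δ1=11011 Δ2=11111 Δ3=00111 Δ4=10111 | 4Δ
t=9: Δ0=10111 Δ1=10110 | 1Δ
t=10: Δ0=10110 Δ1=10111 Δ2=10011 Δ3=01011 Δ4=11011 | 4Δ
t=11: Δ0=11011 Δ1=11010 | 1Δ
t=12: Δ0=11010 Δ1=11011 Δ2=11111 Δ3=00111 Δ4=10111 | 4Δ
t=13: Δ0=10111 Δ1=10110 | 1Δ
t=14: Δ0=10110 Δ1=10111 Δ2=10011 Δ3=01011 Δ4=11011 | 4Δ
t=15: Δ0=11011 Δ1=11010 | 1Δ
t=16: Δ0=11010 Δ1=11011 Δ2=11111 Δ3=00111 Δ4=10111 | 4Δ
t=17: Δ0=10111 Δ1=10110 | 1Δ
t=18: Δ0=10110 Δ1=10111 Δ2=10011 Δ3=01011 Δ4=11011 | 4Δ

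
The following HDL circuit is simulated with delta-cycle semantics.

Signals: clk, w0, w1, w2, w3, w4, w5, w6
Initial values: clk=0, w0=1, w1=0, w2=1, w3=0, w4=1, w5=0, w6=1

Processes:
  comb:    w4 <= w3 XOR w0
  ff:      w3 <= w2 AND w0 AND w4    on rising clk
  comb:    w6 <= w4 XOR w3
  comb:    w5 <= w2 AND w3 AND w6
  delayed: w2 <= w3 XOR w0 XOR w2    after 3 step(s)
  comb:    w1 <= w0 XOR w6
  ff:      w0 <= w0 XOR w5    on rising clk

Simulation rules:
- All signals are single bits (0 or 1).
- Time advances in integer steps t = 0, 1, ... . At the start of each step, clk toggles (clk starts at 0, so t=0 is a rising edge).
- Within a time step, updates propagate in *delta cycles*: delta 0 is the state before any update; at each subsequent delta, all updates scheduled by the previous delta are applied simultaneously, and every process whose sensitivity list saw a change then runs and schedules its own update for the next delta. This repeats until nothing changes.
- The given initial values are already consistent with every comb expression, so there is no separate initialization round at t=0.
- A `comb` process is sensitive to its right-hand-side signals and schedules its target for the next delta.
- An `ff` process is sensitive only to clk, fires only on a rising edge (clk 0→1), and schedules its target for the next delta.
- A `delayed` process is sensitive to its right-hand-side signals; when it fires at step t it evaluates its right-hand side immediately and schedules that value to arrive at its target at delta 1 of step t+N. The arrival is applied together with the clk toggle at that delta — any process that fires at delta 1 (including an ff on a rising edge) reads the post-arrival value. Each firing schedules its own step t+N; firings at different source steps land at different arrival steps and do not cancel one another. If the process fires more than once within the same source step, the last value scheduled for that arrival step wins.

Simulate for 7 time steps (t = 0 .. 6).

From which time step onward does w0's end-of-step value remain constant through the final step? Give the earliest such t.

2

t0.Δ0 w3=0 w1=0 w5=0 clk=0 w2=1 w4=1 w0=1 w6=1
t0.Δ1 w3=0 w1=0 w5=0 clk=1 w2=1 w4=1 w0=1 w6=1
t0.Δ2 w3=1 w1=0 w5=0 clk=1 w2=1 w4=1 w0=1 w6=1
t0.Δ3 w3=1 w1=0 w5=1 clk=1 w2=1 w4=0 w0=1 w6=0
t0.Δ4 w3=1 w1=1 w5=0 clk=1 w2=1 w4=0 w0=1 w6=1
t0.Δ5 w3=1 w1=0 w5=1 clk=1 w2=1 w4=0 w0=1 w6=1
t1.Δ0 w3=1 w1=0 w5=1 clk=1 w2=1 w4=0 w0=1 w6=1
t1.Δ1 w3=1 w1=0 w5=1 clk=0 w2=1 w4=0 w0=1 w6=1
t2.Δ0 w3=1 w1=0 w5=1 clk=0 w2=1 w4=0 w0=1 w6=1
t2.Δ1 w3=1 w1=0 w5=1 clk=1 w2=1 w4=0 w0=1 w6=1
t2.Δ2 w3=0 w1=0 w5=1 clk=1 w2=1 w4=0 w0=0 w6=1
t2.Δ3 w3=0 w1=1 w5=0 clk=1 w2=1 w4=0 w0=0 w6=0
t2.Δ4 w3=0 w1=0 w5=0 clk=1 w2=1 w4=0 w0=0 w6=0
t3.Δ0 w3=0 w1=0 w5=0 clk=1 w2=1 w4=0 w0=0 w6=0
t3.Δ1 w3=0 w1=0 w5=0 clk=0 w2=1 w4=0 w0=0 w6=0
t4.Δ0 w3=0 w1=0 w5=0 clk=0 w2=1 w4=0 w0=0 w6=0
t4.Δ1 w3=0 w1=0 w5=0 clk=1 w2=1 w4=0 w0=0 w6=0
t5.Δ0 w3=0 w1=0 w5=0 clk=1 w2=1 w4=0 w0=0 w6=0
t5.Δ1 w3=0 w1=0 w5=0 clk=0 w2=1 w4=0 w0=0 w6=0
t6.Δ0 w3=0 w1=0 w5=0 clk=0 w2=1 w4=0 w0=0 w6=0
t6.Δ1 w3=0 w1=0 w5=0 clk=1 w2=1 w4=0 w0=0 w6=0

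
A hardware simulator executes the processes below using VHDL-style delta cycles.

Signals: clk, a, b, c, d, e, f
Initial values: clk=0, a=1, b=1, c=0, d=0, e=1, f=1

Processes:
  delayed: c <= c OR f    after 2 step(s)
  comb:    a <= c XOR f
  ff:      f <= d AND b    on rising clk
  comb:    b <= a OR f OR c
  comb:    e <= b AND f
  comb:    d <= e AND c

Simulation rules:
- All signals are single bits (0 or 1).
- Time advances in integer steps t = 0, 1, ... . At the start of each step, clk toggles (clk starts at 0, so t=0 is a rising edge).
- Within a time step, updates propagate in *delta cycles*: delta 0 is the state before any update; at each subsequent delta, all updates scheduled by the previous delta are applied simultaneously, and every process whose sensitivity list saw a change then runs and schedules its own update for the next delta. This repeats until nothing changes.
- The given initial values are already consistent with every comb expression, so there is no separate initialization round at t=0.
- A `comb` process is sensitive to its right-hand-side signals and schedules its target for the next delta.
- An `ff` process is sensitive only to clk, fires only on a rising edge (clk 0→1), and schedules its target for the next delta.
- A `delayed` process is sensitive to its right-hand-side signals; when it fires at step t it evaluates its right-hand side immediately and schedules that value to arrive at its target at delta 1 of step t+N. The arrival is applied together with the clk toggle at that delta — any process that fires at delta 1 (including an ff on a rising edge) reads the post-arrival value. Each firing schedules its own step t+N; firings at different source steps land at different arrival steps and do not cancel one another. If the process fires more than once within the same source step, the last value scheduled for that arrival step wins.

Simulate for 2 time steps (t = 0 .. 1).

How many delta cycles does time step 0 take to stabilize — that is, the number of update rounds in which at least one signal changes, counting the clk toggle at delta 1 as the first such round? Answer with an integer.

4

t0.Δ0 c=0 clk=0 a=1 f=1 d=0 e=1 b=1
t0.Δ1 c=0 clk=1 a=1 f=1 d=0 e=1 b=1
t0.Δ2 c=0 clk=1 a=1 f=0 d=0 e=1 b=1
t0.Δ3 c=0 clk=1 a=0 f=0 d=0 e=0 b=1
t0.Δ4 c=0 clk=1 a=0 f=0 d=0 e=0 b=0
t1.Δ0 c=0 clk=1 a=0 f=0 d=0 e=0 b=0
t1.Δ1 c=0 clk=0 a=0 f=0 d=0 e=0 b=0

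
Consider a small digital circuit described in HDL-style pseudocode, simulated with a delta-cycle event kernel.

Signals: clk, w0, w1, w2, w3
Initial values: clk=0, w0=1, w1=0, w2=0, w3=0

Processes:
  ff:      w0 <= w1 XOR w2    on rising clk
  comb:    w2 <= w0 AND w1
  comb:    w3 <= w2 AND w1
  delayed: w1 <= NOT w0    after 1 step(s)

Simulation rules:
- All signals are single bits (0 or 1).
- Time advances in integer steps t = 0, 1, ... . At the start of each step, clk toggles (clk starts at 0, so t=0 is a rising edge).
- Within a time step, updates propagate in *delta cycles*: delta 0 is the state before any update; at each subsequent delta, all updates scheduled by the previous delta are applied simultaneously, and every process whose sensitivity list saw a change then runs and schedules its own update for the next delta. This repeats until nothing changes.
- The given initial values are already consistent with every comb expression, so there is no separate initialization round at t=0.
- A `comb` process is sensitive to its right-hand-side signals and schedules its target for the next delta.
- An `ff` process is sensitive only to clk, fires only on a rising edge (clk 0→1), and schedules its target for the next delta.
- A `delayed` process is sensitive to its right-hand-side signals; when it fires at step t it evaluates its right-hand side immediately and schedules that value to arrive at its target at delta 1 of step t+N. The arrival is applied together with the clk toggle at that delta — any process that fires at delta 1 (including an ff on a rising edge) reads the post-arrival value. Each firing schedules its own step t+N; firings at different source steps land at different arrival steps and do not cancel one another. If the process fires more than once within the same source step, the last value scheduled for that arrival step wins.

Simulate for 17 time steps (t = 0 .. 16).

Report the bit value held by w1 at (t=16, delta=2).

[bits: w2,clk,w1,w0,w3]
t=0: Δ0=00010 Δ1=01010 Δ2=01000 | 2Δ
t=1: Δ0=01000 Δ1=00100 | 1Δ
t=2: Δ0=00100 Δ1=01100 Δ2=01110 Δ3=11110 Δ4=11111 | 4Δ
t=3: Δ0=11111 Δ1=10011 Δ2=00010 | 2Δ
t=4: Δ0=00010 Δ1=01010 Δ2=01000 | 2Δ
t=5: Δ0=01000 Δ1=00100 | 1Δ
t=6: Δ0=00100 Δ1=01100 Δ2=01110 Δ3=11110 Δ4=11111 | 4Δ
t=7: Δ0=11111 Δ1=10011 Δ2=00010 | 2Δ
t=8: Δ0=00010 Δ1=01010 Δ2=01000 | 2Δ
t=9: Δ0=01000 Δ1=00100 | 1Δ
t=10: Δ0=00100 Δ1=01100 Δ2=01110 Δ3=11110 Δ4=11111 | 4Δ
t=11: Δ0=11111 Δ1=10011 Δ2=00010 | 2Δ
t=12: Δ0=00010 Δ1=01010 Δ2=01000 | 2Δ
t=13: Δ0=01000 Δ1=00100 | 1Δ
t=14: Δ0=00100 Δ1=01100 Δ2=01110 Δ3=11110 Δ4=11111 | 4Δ
t=15: Δ0=11111 Δ1=10011 Δ2=00010 | 2Δ
t=16: Δ0=00010 Δ1=01010 Δ2=01000 | 2Δ

0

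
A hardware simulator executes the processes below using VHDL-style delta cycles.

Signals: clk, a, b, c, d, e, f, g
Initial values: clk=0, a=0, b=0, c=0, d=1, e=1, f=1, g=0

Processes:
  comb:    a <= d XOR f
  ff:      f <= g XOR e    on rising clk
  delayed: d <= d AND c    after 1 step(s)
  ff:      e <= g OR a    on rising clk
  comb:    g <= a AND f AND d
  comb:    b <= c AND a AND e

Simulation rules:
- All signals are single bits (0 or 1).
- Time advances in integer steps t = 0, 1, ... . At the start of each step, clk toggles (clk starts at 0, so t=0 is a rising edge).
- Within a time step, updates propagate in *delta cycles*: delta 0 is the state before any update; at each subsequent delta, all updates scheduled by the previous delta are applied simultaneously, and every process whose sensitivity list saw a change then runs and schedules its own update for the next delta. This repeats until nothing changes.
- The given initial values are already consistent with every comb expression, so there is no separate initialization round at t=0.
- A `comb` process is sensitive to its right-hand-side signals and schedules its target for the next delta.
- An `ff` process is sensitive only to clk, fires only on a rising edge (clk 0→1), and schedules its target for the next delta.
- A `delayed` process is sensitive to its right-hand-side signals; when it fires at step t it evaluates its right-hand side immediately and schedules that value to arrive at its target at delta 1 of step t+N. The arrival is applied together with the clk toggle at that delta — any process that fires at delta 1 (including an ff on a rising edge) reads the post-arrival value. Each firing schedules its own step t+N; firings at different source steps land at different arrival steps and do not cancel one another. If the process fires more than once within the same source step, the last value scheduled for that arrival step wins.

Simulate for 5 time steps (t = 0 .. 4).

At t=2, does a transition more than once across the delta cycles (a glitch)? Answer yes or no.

no

[bits: f,d,c,a,g,e,clk,b]
t=0: Δ0=11000100 Δ1=11000110 Δ2=11000010 | 2Δ
t=1: Δ0=11000010 Δ1=11000000 | 1Δ
t=2: Δ0=11000000 Δ1=11000010 Δ2=01000010 Δ3=01010010 | 3Δ
t=3: Δ0=01010010 Δ1=01010000 | 1Δ
t=4: Δ0=01010000 Δ1=01010010 Δ2=01010110 | 2Δ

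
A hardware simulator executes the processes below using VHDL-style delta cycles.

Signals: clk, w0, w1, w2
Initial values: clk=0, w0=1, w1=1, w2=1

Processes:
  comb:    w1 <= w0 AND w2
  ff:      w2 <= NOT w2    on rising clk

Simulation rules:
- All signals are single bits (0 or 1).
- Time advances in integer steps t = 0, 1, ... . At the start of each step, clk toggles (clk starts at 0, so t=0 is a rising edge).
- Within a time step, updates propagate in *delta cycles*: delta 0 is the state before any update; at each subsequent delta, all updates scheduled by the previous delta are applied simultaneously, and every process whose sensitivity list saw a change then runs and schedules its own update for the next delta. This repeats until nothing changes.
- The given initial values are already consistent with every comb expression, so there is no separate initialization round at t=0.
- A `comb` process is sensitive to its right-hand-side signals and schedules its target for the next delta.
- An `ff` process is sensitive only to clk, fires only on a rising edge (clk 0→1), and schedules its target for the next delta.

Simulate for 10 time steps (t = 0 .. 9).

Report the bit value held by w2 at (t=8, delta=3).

t0.Δ0 w1=1 w2=1 clk=0 w0=1
t0.Δ1 w1=1 w2=1 clk=1 w0=1
t0.Δ2 w1=1 w2=0 clk=1 w0=1
t0.Δ3 w1=0 w2=0 clk=1 w0=1
t1.Δ0 w1=0 w2=0 clk=1 w0=1
t1.Δ1 w1=0 w2=0 clk=0 w0=1
t2.Δ0 w1=0 w2=0 clk=0 w0=1
t2.Δ1 w1=0 w2=0 clk=1 w0=1
t2.Δ2 w1=0 w2=1 clk=1 w0=1
t2.Δ3 w1=1 w2=1 clk=1 w0=1
t3.Δ0 w1=1 w2=1 clk=1 w0=1
t3.Δ1 w1=1 w2=1 clk=0 w0=1
t4.Δ0 w1=1 w2=1 clk=0 w0=1
t4.Δ1 w1=1 w2=1 clk=1 w0=1
t4.Δ2 w1=1 w2=0 clk=1 w0=1
t4.Δ3 w1=0 w2=0 clk=1 w0=1
t5.Δ0 w1=0 w2=0 clk=1 w0=1
t5.Δ1 w1=0 w2=0 clk=0 w0=1
t6.Δ0 w1=0 w2=0 clk=0 w0=1
t6.Δ1 w1=0 w2=0 clk=1 w0=1
t6.Δ2 w1=0 w2=1 clk=1 w0=1
t6.Δ3 w1=1 w2=1 clk=1 w0=1
t7.Δ0 w1=1 w2=1 clk=1 w0=1
t7.Δ1 w1=1 w2=1 clk=0 w0=1
t8.Δ0 w1=1 w2=1 clk=0 w0=1
t8.Δ1 w1=1 w2=1 clk=1 w0=1
t8.Δ2 w1=1 w2=0 clk=1 w0=1
t8.Δ3 w1=0 w2=0 clk=1 w0=1
t9.Δ0 w1=0 w2=0 clk=1 w0=1
t9.Δ1 w1=0 w2=0 clk=0 w0=1

0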